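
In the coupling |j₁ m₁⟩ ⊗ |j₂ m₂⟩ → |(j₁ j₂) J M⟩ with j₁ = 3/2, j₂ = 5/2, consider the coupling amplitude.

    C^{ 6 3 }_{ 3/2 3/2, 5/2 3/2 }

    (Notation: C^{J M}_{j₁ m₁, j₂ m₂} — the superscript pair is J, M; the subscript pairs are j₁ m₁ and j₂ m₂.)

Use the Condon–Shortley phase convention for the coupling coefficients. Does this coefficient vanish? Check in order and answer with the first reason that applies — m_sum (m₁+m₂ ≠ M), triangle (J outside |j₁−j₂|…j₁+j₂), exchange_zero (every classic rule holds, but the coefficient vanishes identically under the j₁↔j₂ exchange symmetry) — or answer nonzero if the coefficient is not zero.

triangle

m-sum: m₁+m₂ = 3/2+3/2 = 3, M = 3  ✓
triangle: need |j₁−j₂| ≤ J ≤ j₁+j₂, i.e. J ∈ [1, 4]; J = 6 is outside ✗ ⇒ coefficient is 0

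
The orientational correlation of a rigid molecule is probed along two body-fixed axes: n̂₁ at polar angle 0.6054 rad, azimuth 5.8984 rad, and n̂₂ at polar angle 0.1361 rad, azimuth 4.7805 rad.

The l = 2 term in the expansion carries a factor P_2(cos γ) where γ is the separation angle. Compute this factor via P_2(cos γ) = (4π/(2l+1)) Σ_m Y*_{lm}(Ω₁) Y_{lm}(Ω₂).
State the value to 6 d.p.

Summing Y*_{l m}(θ₁,φ₁)·Y_{l m}(θ₂,φ₂) over m ∈ [−2, 2]; prefactor 4π/(2·2+1) = 2.513274:
  [-2]  conj(Y_{2,-2})(Ω₁) = +0.089848-0.087048i ; Y_{2,-2}(Ω₂) = -0.007045+0.000966i ; Δ = -0.000549+0.000700i
  [-1]  conj(Y_{2,-1})(Ω₁) = +0.335079-0.135698i ; Y_{2,-1}(Ω₂) = +0.007068+0.103609i ; Δ = +0.016428+0.033758i
  [+0]  conj(Y_{2,0})(Ω₁) = +0.324351-0.000000i ; Y_{2,0}(Ω₂) = +0.613365+0.000000i ; Δ = +0.198945+0.000000i
  [+1]  conj(Y_{2,1})(Ω₁) = -0.335079-0.135698i ; Y_{2,1}(Ω₂) = -0.007068+0.103609i ; Δ = +0.016428-0.033758i
  [+2]  conj(Y_{2,2})(Ω₁) = +0.089848+0.087048i ; Y_{2,2}(Ω₂) = -0.007045-0.000966i ; Δ = -0.000549-0.000700i
Σ over m = +0.230703-0.000000i; ×(4π/5) → +0.579820-0.000000i. Real part: 0.579820

0.579820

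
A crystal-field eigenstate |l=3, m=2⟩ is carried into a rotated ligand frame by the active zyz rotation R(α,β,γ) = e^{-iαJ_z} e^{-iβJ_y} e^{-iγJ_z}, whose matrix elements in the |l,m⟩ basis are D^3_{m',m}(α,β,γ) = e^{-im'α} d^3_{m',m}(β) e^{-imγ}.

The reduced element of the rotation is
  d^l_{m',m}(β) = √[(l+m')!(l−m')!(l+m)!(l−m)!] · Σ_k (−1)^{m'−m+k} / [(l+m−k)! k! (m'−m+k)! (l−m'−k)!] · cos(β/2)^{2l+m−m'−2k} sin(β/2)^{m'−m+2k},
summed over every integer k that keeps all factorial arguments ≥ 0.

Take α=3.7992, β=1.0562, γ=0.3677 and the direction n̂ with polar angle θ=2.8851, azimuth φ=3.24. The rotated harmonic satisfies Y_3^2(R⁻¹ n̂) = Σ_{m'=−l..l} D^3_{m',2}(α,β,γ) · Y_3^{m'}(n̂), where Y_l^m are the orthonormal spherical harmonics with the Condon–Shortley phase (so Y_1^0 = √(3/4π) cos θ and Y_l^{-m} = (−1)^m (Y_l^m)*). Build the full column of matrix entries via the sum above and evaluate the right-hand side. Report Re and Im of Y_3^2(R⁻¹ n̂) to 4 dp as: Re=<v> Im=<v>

Re=-0.1422 Im=0.2302

Need the full column D^3_{m',2} for m'=−3..3 at α=3.7992, β=1.0562, γ=0.3677.
cos(β/2)=0.863766, sin(β/2)=0.503893
d^3_{-3,2}: single k=5 term ⇒ +0.068733;  D = -0.022492-0.064949i
d^3_{-2,2}: k∈[4..5] ⇒ +0.240500 -0.016369 = +0.224131;  D = +0.187500+0.122794i
d^3_{-1,2}: k∈[3..4] ⇒ +0.521475 -0.088734 = +0.432741;  D = -0.431433+0.033630i
d^3_{0,2}: k∈[2..3] ⇒ +0.774144 -0.263455 = +0.510689;  D = +0.378708-0.342613i
d^3_{1,2}: k∈[1..2] ⇒ +0.766159 -0.521475 = +0.244684;  D = -0.043273+0.240827i
d^3_{2,2}: k∈[0..1] ⇒ +0.415314 -0.706694 = -0.291380;  D = +0.134506+0.258477i
d^3_{3,2}: single k=0 term ⇒ -0.593464;  D = -0.538602-0.249215i
Y_3^{m'}(θ=2.8851,φ=3.24) and Σ D·Y over m':
  (-0.0225-0.0649i)·(-0.0065+0.0020i)  (+0.1875+0.1228i)·(-0.0624+0.0124i)  (-0.4314+0.0336i)·(-0.3001+0.0296i)  (+0.3787-0.3426i)·(-0.6058+0.0000i)  (-0.0433+0.2408i)·(+0.3001+0.0296i)  (+0.1345+0.2585i)·(-0.0624-0.0124i)  (-0.5386-0.2492i)·(+0.0065+0.0020i)
Y_3^2(R⁻¹ n̂) = -0.142200+0.230222i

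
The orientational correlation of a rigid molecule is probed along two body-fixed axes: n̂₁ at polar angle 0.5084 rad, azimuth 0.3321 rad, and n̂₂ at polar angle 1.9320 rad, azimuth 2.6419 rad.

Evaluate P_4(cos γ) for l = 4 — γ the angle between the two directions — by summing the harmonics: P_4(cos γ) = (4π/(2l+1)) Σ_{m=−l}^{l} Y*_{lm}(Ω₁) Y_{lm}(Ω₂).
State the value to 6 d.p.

Expand P_4 via completeness: Σ_{m} conj(Y_{4,m}) at Ω₁ times Y_{4,m} at Ω₂ —
  term(m=-4) = -0.00828 - 0.00155j   from Y*(Ω₁)=0.00596 + 0.02412j, Y(Ω₂)=-0.14065 + 0.30833j
  term(m=-3) = -0.03646 + 0.02750j   from Y*(Ω₁)=0.06853 + 0.10587j, Y(Ω₂)=0.02595 + 0.36119j
  term(m=-2) = 0.00117 - 0.01261j   from Y*(Ω₁)=0.27097 + 0.21213j, Y(Ω₂)=-0.01991 - 0.03097j
  term(m=-1) = -0.10547 - 0.11574j   from Y*(Ω₁)=0.44525 + 0.15356j, Y(Ω₂)=-0.29182 - 0.15931j
  term(m=+0) = -0.00109 + 0.00000j   from Y*(Ω₁)=0.05151 + 0.00000j, Y(Ω₂)=-0.02124 + 0.00000j
  term(m=+1) = -0.10547 + 0.11574j   from Y*(Ω₁)=-0.44525 + 0.15356j, Y(Ω₂)=0.29182 - 0.15931j
  term(m=+2) = 0.00117 + 0.01261j   from Y*(Ω₁)=0.27097 - 0.21213j, Y(Ω₂)=-0.01991 + 0.03097j
  term(m=+3) = -0.03646 - 0.02750j   from Y*(Ω₁)=-0.06853 + 0.10587j, Y(Ω₂)=-0.02595 + 0.36119j
  term(m=+4) = -0.00828 + 0.00155j   from Y*(Ω₁)=0.00596 - 0.02412j, Y(Ω₂)=-0.14065 - 0.30833j
Σ over m = -0.29916 + 0.00000j; ×(4π/9) → -0.41771 + 0.00000j. Real part: -0.417708

-0.417708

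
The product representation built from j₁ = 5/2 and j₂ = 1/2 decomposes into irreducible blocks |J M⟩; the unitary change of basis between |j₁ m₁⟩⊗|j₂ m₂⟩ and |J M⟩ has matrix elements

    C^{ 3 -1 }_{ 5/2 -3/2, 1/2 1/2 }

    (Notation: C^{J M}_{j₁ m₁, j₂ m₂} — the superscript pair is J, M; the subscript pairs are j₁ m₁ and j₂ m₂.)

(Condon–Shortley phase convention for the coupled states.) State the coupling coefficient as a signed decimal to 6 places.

+0.577350

j₁+j₂−J=0  J+j₁−j₂=5  J−j₁+j₂=1  j₁+j₂+J+1=7
(j₁±m₁, j₂±m₂, J±M) = (1,4,1,0,2,4)
P² = 192
sum k=0..0:
  [0] +1/24 = 1/24
S = 1/24
C² = P²·S² = 1/3 ; C = +0.577350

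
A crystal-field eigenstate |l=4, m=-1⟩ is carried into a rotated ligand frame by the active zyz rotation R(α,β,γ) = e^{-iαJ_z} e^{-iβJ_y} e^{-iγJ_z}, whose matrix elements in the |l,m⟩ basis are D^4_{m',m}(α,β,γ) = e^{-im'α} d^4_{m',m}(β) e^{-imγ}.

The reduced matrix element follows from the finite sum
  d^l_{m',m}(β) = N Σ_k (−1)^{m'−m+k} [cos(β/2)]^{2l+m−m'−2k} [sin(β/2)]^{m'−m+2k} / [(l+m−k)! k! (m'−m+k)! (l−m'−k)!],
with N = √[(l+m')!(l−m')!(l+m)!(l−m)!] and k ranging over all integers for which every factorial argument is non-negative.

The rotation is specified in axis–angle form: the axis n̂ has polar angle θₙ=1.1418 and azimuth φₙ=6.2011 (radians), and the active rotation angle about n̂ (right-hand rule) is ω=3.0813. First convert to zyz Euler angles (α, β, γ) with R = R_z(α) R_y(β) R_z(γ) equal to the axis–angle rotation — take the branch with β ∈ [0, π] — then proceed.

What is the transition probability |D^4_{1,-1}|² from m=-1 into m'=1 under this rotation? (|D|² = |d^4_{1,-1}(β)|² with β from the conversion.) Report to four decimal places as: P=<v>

Axis–angle → zyz. n̂ = (sinθₙcosφₙ, sinθₙsinφₙ, cosθₙ) = (+0.906322, -0.074563, +0.415958), ω = 3.0813.
R = I cosω + sinω [n̂]ₓ + (1−cosω) n̂n̂ᵀ gives
  R = [+0.643163, -0.160098, +0.748806; -0.109970, -0.987074, -0.116585; +0.757792, -0.007363, -0.652455]
β = atan2(√(R₁₃²+R₂₃²), R₃₃) = 2.281615; α = atan2(R₂₃, R₁₃) mod 2π = 6.128730; γ = atan2(R₃₂, −R₃₁) mod 2π = 3.151308
First d^4_{1,-1}(β=2.2816), then the phase factors e^{-i(1)α} and e^{-i(-1)γ}:
Half-angle: c=0.416860, s=0.908971. N=√(120·6·6·120)=720.000000
The bounds max(0,m−m')=0 and min(l+m,l−m')=3 give 4 terms
  k=0: (−1)^2·720.0000/(72)·0.4169^6·0.9090^2 = +0.043355
  k=1: (−1)^3·720.0000/(24)·0.4169^4·0.9090^4 = -0.618419
  k=2: (−1)^4·720.0000/(48)·0.4169^2·0.9090^6 = +1.470183
  k=3: (−1)^5·720.0000/(720)·0.4169^0·0.9090^8 = -0.466013
d^4_{1,-1}(2.2816) = +0.043355 -0.618419 +1.470183 -0.466013 = +0.429106
|D^4_{1,-1}|² = |d^4_{1,-1}(β)|² = (+0.429106)² = 0.184132 (the z-rotation phases have unit modulus)

P=0.1841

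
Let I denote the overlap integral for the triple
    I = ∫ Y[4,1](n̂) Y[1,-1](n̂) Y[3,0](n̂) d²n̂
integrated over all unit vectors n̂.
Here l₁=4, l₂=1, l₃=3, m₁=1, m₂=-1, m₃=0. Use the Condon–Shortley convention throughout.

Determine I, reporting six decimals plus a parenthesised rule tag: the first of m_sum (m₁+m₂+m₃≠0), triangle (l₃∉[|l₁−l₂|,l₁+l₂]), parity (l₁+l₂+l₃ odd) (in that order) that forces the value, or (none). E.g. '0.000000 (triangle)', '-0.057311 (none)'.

m-sum 0 ✓  L=8 even ✓  3≤3≤5 ✓
Π(2lᵢ+1) = 9×3×7 = 189
triangle coeff Δ(4,1,3) = 1/252
Σ_t [1,1]: t=1:−1/36 = -1/36
(3j)²=4/63 [(4 1 3; 0 0 0)], sign=+1
Σ_t [0,0]: t=0:+1/72 = 1/72
(3j)²=5/126 [(4 1 3; 1 -1 0)], sign=-1
⇒ 4πI² = 10/21
I = (-1)√(10/21/(4π)) = -0.19466390
No selection rule forces the value: the integral is nonzero (none).

-0.194664 (none)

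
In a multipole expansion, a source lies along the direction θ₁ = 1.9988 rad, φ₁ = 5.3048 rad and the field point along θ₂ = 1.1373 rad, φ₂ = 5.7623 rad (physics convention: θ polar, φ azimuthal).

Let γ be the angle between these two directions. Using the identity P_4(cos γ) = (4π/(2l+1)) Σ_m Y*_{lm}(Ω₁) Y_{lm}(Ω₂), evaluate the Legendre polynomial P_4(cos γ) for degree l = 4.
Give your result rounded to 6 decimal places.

-0.377756

Expand P_4 via completeness: Σ_{m} conj(Y_{4,m}) at Ω₁ times Y_{4,m} at Ω₂ —
  term(m=-4) = -0.02333 - 0.08796j   from Y*(Ω₁)=-0.21726 + 0.21149j, Y(Ω₂)=-0.14724 + 0.26155j
  term(m=-3) = -0.03028 + 0.15072j   from Y*(Ω₁)=0.38292 + 0.08019j, Y(Ω₂)=0.00320 + 0.39293j
  term(m=-2) = 0.00225 - 0.00293j   from Y*(Ω₁)=-0.02146 - 0.05282j, Y(Ω₂)=0.03269 + 0.05591j
  term(m=-1) = -0.09152 + 0.04506j   from Y*(Ω₁)=0.17896 - 0.26589j, Y(Ω₂)=-0.27607 - 0.15839j
  term(m=+0) = 0.01521 + 0.00000j   from Y*(Ω₁)=-0.11948 + 0.00000j, Y(Ω₂)=-0.12732 + 0.00000j
  term(m=+1) = -0.09152 - 0.04506j   from Y*(Ω₁)=-0.17896 - 0.26589j, Y(Ω₂)=0.27607 - 0.15839j
  term(m=+2) = 0.00225 + 0.00293j   from Y*(Ω₁)=-0.02146 + 0.05282j, Y(Ω₂)=0.03269 - 0.05591j
  term(m=+3) = -0.03028 - 0.15072j   from Y*(Ω₁)=-0.38292 + 0.08019j, Y(Ω₂)=-0.00320 + 0.39293j
  term(m=+4) = -0.02333 + 0.08796j   from Y*(Ω₁)=-0.21726 - 0.21149j, Y(Ω₂)=-0.14724 - 0.26155j
Accumulated sum -0.27055 + 0.00000j; after 4π/(2l+1) scaling, -0.37776 + 0.00000j ⇒ P_4 = -0.377756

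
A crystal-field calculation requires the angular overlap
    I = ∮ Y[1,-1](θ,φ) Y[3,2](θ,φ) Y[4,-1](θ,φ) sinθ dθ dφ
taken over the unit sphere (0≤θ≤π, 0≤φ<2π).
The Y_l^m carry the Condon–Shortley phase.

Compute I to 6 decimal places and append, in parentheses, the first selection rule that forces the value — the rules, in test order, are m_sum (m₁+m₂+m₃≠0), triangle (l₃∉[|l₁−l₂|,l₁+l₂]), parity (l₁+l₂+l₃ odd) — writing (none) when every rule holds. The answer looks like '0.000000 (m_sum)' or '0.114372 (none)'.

-0.106622 (none)

Checks pass: Σm=0; 8 even; l₃=4∈[2,4].
(2·1+1)(2·3+1)(2·4+1) = 189
Δ: 0! 2! 6! / 9! → 1/252
sum: t=0:+1/36 = 1/36
3j²(1 3 4; 0 0 0) = Δ·Π!·Σ² = 4/63  (sign +1)
sum: t=0:+1/240 = 1/240
3j²(1 3 4; -1 2 -1) = Δ·Π!·Σ² = 1/84  (sign -1)
combine: 4πI² = 189·4/63·1/84 = 1/7
take √, sign -1: I = -0.10662181
No selection rule forces the value: the integral is nonzero (none).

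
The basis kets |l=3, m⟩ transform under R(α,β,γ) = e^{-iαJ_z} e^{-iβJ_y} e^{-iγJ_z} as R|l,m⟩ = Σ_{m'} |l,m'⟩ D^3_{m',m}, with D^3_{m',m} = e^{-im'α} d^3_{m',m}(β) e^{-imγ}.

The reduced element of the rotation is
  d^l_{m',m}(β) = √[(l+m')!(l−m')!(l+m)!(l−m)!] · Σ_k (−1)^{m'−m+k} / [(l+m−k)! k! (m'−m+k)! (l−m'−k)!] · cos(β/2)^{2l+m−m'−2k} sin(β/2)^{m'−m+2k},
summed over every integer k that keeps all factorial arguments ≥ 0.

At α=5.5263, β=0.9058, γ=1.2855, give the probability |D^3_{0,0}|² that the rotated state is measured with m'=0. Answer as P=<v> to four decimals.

P=0.1144

First d^3_{0,0}(β=0.9058), then the phase factors e^{-i(0)α} and e^{-i(0)γ}:
c=cos(0.905800/2)=0.899182, s=sin(0.905800/2)=0.437575; N=√[6·6·6·6]=36.000000
Admissible k: 0..3 (factorial args all ≥0)
  k=0: (−1)^0·36.0000/(36)·0.8992^6·0.4376^0 = +0.528549
  k=1: (−1)^1·36.0000/(4)·0.8992^4·0.4376^2 = -1.126517
  k=2: (−1)^2·36.0000/(4)·0.8992^2·0.4376^4 = +0.266777
  k=3: (−1)^3·36.0000/(36)·0.8992^0·0.4376^6 = -0.007020
d^3_{0,0}(0.9058) = +0.528549 -1.126517 +0.266777 -0.007020 = -0.338211
|D^3_{0,0}|² = |d^3_{0,0}(β)|² = (-0.338211)² = 0.114387 (the z-rotation phases have unit modulus)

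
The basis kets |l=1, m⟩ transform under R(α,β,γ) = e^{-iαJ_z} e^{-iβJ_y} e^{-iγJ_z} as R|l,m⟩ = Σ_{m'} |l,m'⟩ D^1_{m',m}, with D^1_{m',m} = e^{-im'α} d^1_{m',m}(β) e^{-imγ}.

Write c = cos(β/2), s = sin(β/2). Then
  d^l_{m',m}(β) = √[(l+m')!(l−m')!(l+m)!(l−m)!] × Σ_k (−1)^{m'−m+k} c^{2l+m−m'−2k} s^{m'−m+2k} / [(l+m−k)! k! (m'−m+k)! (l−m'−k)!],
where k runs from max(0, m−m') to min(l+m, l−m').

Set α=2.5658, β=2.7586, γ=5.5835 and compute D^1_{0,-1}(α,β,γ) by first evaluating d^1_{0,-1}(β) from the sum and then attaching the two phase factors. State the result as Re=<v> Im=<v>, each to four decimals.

Re=-0.2022 Im=0.1702

First d^1_{0,-1}(β=2.7586), then the phase factors e^{-i(0)α} and e^{-i(-1)γ}:
c=cos(2.758600/2)=0.190328, s=sin(2.758600/2)=0.981721; N=√[1·1·1·2]=1.414214
k∈{0} keeps every argument non-negative
  k=0: (−1)^1·1.4142/(1)·0.1903^1·0.9817^1 = -0.264244
d^1_{0,-1}(2.7586) = -0.264244
Attach z-rotation phases: D = e^{-i(0)(2.5658)}·(-0.264244)·e^{-i(-1)(5.5835)} = -0.202159+0.170167i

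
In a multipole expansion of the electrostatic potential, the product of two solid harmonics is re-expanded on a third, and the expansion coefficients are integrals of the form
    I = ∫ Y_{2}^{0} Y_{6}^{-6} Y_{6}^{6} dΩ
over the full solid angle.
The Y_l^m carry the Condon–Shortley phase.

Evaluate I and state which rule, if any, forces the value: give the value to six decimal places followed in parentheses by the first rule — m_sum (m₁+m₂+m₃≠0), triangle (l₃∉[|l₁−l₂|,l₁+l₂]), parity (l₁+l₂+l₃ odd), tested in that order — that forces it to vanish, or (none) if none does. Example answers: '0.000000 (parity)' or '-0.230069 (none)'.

m-sum 0 ✓  L=14 even ✓  4≤6≤8 ✓
Π(2lᵢ+1) = 5×13×13 = 845
triangle coeff Δ(2,6,6) = 1/90090
Σ_t [0,2]: t=0:+1/69120 t=1:−1/14400 t=2:+1/69120 = -7/172800
(3j)²=14/715 [(2 6 6; 0 0 0)], sign=-1
Σ_t [0,0]: t=0:+1/14515200 = 1/14515200
(3j)²=22/455 [(2 6 6; 0 -6 6)], sign=+1
⇒ 4πI² = 4/5
I = (-1)√(4/5/(4π)) = -0.25231325
No selection rule forces the value: the integral is nonzero (none).

-0.252313 (none)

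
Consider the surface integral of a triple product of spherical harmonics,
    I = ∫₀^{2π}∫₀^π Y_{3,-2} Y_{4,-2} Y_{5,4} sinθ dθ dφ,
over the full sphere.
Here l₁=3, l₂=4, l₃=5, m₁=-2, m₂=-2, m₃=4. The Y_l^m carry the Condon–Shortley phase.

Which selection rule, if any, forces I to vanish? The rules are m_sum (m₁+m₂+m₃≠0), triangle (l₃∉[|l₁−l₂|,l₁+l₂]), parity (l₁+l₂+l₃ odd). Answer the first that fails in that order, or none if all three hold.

m₁+m₂+m₃ = -2 − 2 + 4 = 0  ✓
triangle: |3−4|=1 ≤ l₃=5 ≤ 3+4=7  ✓
parity: l₁+l₂+l₃ = 12 is even  ✓

none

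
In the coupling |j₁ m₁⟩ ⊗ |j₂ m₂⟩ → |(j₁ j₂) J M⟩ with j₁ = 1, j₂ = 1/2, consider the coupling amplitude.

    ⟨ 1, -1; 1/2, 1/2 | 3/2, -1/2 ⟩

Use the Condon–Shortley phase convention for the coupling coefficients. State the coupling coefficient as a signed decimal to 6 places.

triangle: 0!*2!*1!/4! = 2/24
(j±m)!: 0!*2!*1!*0!*1!*2! = 4
prefactor² = (2J+1)*Δ*N² = 4/3
  k=0: +1/(0!*0!*2!*1!*0!*0!) = 1/2
Σ = 1/2  ⇒  CG² = 4/3*(1/2)² = 1/3
CG = +√(1/3) = +0.577350

+√(1/3) = +0.577350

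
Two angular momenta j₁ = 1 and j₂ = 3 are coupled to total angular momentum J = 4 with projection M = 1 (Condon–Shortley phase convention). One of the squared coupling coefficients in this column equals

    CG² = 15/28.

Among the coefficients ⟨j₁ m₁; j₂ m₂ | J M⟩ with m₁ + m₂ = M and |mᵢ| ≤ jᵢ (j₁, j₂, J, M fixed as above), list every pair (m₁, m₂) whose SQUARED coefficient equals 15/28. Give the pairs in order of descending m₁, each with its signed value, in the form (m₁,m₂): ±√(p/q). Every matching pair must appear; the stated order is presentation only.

Admissible pairs with m₁+m₂ = M = 1: (-1,2), (0,1), (1,0)
  (m₁,m₂)=(1,0): CG² = 5/14, CG = +√(5/14)
  (m₁,m₂)=(0,1): CG² = 15/28, CG = +√(15/28)   ← matches the target
  (m₁,m₂)=(-1,2): CG² = 3/28, CG = +√(3/28)
Pairs with CG² = 15/28: (0,1): +√(15/28)

(0,1): +√(15/28)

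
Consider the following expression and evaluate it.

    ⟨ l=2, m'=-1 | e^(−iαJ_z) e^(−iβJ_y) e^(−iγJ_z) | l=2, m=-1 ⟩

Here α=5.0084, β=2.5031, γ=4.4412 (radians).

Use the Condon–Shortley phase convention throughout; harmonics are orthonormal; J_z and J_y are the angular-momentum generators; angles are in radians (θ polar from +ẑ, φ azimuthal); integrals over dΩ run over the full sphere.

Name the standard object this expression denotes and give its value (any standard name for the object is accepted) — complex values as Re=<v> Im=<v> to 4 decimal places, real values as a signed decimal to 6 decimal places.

Wigner D-matrix element, Re=0.2566 Im=0.0064

This is a Wigner D-matrix element — the rotation-matrix element ⟨l m'| R(α,β,γ) |l m⟩ in the angular-momentum basis.
First d^2_{-1,-1}(β=2.5031), then the phase factors e^{-i(-1)α} and e^{-i(-1)γ}:
With c≡cos(β/2)=0.313851 and s≡sin(β/2)=0.949472, N=[1·6·1·6]^{1/2}=6.000000
The bounds max(0,m−m')=0 and min(l+m,l−m')=1 give 2 terms
  k=0: (−1)^0·6.0000/(6)·0.3139^4·0.9495^0 = +0.009703
  k=1: (−1)^1·6.0000/(2)·0.3139^2·0.9495^2 = -0.266399
d^2_{-1,-1}(2.5031) = +0.009703 -0.266399 = -0.256697
Phases: e^{-i·(-1)·5.0084}=+0.291707-0.956508i, e^{-i·(-1)·4.4412}=-0.267877-0.963453i ⇒ D=+0.256617+0.006371i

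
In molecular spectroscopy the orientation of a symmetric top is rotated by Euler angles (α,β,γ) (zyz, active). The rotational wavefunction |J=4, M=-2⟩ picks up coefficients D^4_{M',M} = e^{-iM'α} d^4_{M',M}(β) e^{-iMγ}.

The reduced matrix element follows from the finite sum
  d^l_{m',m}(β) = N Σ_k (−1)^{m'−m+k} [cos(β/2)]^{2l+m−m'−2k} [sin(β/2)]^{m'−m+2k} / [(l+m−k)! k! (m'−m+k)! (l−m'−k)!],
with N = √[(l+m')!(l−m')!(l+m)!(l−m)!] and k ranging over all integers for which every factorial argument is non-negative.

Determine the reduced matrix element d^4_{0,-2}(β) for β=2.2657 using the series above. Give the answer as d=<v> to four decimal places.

d=0.4361

d^4_{0,-2}(β=2.2657) via the finite sum:
Half-angle: c=0.424081, s=0.905624. N=√(24·24·2·720)=910.735966
The bounds max(0,m−m')=0 and min(l+m,l−m')=2 give 3 terms
  k=0: (−1)^2·910.7360/(96)·0.4241^6·0.9056^2 = +0.045259
  k=1: (−1)^3·910.7360/(36)·0.4241^4·0.9056^4 = -0.550397
  k=2: (−1)^4·910.7360/(96)·0.4241^2·0.9056^6 = +0.941254
d^4_{0,-2}(2.2657) = +0.045259 -0.550397 +0.941254 = +0.436117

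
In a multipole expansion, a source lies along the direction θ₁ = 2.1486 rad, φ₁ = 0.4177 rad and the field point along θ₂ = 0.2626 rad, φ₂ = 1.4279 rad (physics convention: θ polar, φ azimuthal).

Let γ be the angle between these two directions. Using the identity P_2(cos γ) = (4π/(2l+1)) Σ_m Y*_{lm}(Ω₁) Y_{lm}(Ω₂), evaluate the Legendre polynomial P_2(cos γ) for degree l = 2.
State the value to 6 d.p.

Addition theorem: P_2(cos γ) = (4π/5) Σ_m Y*_{lm}(Ω₁) Y_{lm}(Ω₂), m = −2…2:
  m=-2: Y*=0.18184 + 0.20099j  Y=-0.02497 - 0.00734j  product -0.00307 - 0.00635j
  m=-1: Y*=-0.32307 - 0.14338j  Y=0.02758 - 0.19170j  product -0.03640 + 0.05798j
  m=+0: Y*=-0.03313 + 0.00000j  Y=0.56702 + 0.00000j  product -0.01879 + 0.00000j
  m=+1: Y*=0.32307 - 0.14338j  Y=-0.02758 - 0.19170j  product -0.03640 - 0.05798j
  m=+2: Y*=0.18184 - 0.20099j  Y=-0.02497 + 0.00734j  product -0.00307 + 0.00635j
Total Σ_m = -0.09771 + 0.00000j. Multiply by 2.513274: -0.24558 + 0.00000j. P_2(cos γ) = -0.245576

-0.245576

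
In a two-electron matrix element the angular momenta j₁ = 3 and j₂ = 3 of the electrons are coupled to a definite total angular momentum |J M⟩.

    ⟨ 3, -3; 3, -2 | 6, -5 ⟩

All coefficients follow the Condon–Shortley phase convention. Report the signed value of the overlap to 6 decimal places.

+√(1/2) ≈ +0.707107

j₁+j₂−J=0  J+j₁−j₂=6  J−j₁+j₂=6  j₁+j₂+J+1=13
(j₁±m₁, j₂±m₂, J±M) = (0,6,1,5,1,11)
P² = 3732480000
sum k=0..0:
  [0] +1/86400 = 1/86400
S = 1/86400
C² = P²·S² = 1/2 ; C = +0.707107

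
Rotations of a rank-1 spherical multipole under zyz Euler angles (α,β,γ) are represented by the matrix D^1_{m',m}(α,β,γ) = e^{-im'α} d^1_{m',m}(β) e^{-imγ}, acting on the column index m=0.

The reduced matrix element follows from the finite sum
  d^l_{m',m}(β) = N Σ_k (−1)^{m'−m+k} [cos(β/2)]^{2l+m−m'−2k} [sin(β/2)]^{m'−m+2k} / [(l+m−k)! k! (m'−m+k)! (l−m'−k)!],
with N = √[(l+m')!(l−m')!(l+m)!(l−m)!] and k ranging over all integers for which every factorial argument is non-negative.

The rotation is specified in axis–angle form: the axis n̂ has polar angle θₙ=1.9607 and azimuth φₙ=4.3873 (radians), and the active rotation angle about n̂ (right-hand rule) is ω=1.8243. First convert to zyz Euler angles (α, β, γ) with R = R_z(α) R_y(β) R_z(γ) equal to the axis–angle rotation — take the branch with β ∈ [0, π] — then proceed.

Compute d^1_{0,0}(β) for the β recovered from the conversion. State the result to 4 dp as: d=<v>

d=-0.0701

Axis–angle → zyz. n̂ = (sinθₙcosφₙ, sinθₙsinφₙ, cosθₙ) = (-0.295421, -0.876499, -0.380099), ω = 1.8243.
R = I cosω + sinω [n̂]ₓ + (1−cosω) n̂n̂ᵀ gives
  R = [-0.141635, +0.691828, -0.708035; -0.044074, +0.710129, +0.702691; +0.988937, +0.130732, -0.070088]
β = atan2(√(R₁₃²+R₂₃²), R₃₃) = 1.640941; α = atan2(R₂₃, R₁₃) mod 2π = 2.359982; γ = atan2(R₃₂, −R₃₁) mod 2π = 3.010160
d^1_{0,0}(β=1.6409) via the finite sum:
With c≡cos(β/2)=0.681877 and s≡sin(β/2)=0.731467, N=[1·1·1·1]^{1/2}=1.000000
k: max(0,(0)−(0))=0 … min(1+(0),1−(0))=1
  k=0: (−1)^0·1.0000/(1)·0.6819^2·0.7315^0 = +0.464956
  k=1: (−1)^1·1.0000/(1)·0.6819^0·0.7315^2 = -0.535044
d^1_{0,0}(1.6409) = +0.464956 -0.535044 = -0.070088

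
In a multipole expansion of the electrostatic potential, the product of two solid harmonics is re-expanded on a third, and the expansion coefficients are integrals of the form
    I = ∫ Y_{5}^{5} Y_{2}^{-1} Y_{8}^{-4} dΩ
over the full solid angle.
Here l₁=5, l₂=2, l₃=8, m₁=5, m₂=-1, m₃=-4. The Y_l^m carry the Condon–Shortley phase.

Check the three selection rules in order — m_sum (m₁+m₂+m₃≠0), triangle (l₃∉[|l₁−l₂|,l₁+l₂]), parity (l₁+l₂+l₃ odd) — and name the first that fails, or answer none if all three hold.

triangle

azimuthal sum: 5 − 1 − 4 = 0  ✓
l₃ must lie in [3,7]; have l₃=8  ✗
L = 5 + 2 + 8 = 15 (odd)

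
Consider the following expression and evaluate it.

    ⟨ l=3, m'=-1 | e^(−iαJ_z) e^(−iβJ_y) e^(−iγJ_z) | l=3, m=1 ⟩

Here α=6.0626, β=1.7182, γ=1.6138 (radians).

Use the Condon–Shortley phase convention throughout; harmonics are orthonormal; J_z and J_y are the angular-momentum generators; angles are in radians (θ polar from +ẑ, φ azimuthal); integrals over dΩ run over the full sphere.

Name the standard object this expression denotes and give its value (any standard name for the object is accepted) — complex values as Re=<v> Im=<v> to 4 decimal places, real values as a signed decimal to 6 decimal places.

This is a Wigner D-matrix element — the rotation-matrix element ⟨l m'| R(α,β,γ) |l m⟩ in the angular-momentum basis.
First d^3_{-1,1}(β=1.7182), then the phase factors e^{-i(-1)α} and e^{-i(1)γ}:
c=cos(1.718200/2)=0.653119, s=sin(1.718200/2)=0.757255; N=√[2·24·24·2]=48.000000
k: max(0,(1)−(-1))=2 … min(3+(1),3−(-1))=4
  k=2: (−1)^0·48.0000/(8)·0.6531^4·0.7573^2 = +0.626045
  k=3: (−1)^1·48.0000/(6)·0.6531^2·0.7573^4 = -1.122131
  k=4: (−1)^2·48.0000/(48)·0.6531^0·0.7573^6 = +0.188562
d^3_{-1,1}(1.7182) = +0.626045 -1.122131 +0.188562 = -0.307525
D = (+0.975770-0.218801i)·(-0.307525)·(-0.042990-0.999075i) = +0.080125+0.296903i

Wigner D-matrix element, Re=0.0801 Im=0.2969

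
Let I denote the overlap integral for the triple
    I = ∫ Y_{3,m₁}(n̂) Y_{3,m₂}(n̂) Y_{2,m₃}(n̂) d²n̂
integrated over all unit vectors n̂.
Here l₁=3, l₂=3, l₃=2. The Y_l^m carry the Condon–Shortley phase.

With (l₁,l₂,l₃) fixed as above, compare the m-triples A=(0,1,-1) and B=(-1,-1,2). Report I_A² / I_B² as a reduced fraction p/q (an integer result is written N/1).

1/12

l's match ⇒ only the (l;m) 3-j factors differ between A and B.
A: triangle coeff Δ(3,3,2) = 1/3780; Σ_t [2,3]: t=2:+1/8 t=3:−1/12 = 1/24; (3j)²=1/210 [(3 3 2; 0 1 -1)], sign=-1
B: triangle coeff Δ(3,3,2) = 1/3780; Σ_t [2,2]: t=2:+1/16 = 1/16; (3j)²=2/35 [(3 3 2; -1 -1 2)], sign=+1
I_A²/I_B² = (1/210)/(2/35) = 1/12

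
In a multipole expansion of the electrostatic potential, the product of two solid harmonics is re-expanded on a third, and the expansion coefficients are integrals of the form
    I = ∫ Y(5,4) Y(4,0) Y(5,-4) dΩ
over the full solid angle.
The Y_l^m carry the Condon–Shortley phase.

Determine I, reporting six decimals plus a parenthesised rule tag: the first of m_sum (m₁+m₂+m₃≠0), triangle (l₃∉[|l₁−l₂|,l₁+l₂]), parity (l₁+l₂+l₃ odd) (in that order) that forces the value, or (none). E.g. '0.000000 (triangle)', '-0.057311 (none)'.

-0.130198 (none)

m-sum 0 ✓  L=14 even ✓  1≤5≤9 ✓
Π(2lᵢ+1) = 11×9×11 = 1089
triangle coeff Δ(5,4,5) = 1/3153150
Σ_t [0,4]: t=0:+1/69120 t=1:−1/1728 t=2:+1/576 t=3:−1/1728 t=4:+1/69120 = 7/11520
(3j)²=2/143 [(5 4 5; 0 0 0)], sign=-1
Σ_t [0,1]: t=0:+1/69120 t=1:−1/25920 = -1/41472
(3j)²=2/143 [(5 4 5; 4 0 -4)], sign=+1
⇒ 4πI² = 36/169
I = (-1)√(36/169/(4π)) = -0.13019760
No selection rule forces the value: the integral is nonzero (none).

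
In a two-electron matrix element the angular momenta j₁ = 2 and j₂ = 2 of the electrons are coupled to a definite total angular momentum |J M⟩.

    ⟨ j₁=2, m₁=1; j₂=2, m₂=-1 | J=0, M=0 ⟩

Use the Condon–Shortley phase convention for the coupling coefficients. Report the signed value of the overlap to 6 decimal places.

j₁+j₂−J=4  J+j₁−j₂=0  J−j₁+j₂=0  j₁+j₂+J+1=5
(j₁±m₁, j₂±m₂, J±M) = (3,1,1,3,0,0)
P² = 36/5
sum k=1..1:
  [1] −1/6 = -1/6
S = -1/6
C² = P²·S² = 1/5 ; C = -0.447214

−√(1/5) = -0.447214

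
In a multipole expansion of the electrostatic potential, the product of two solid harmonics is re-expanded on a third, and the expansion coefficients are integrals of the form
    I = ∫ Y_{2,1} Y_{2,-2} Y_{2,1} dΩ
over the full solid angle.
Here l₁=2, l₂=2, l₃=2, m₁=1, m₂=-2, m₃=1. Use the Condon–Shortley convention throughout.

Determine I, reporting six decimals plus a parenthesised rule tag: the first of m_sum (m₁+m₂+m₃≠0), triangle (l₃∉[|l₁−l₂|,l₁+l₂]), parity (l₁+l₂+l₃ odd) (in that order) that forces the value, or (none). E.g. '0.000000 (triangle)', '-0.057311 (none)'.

Checks pass: Σm=0; 6 even; l₃=2∈[0,4].
(2·2+1)(2·2+1)(2·2+1) = 125
Δ: 2! 2! 2! / 7! → 1/630
sum: t=0:+1/8 t=1:−1/1 t=2:+1/8 = -3/4
3j²(2 2 2; 0 0 0) = Δ·Π!·Σ² = 2/35  (sign -1)
sum: t=0:+1/4 = 1/4
3j²(2 2 2; 1 -2 1) = Δ·Π!·Σ² = 3/35  (sign -1)
combine: 4πI² = 125·2/35·3/35 = 30/49
take √, sign +1: I = 0.22072812
No selection rule forces the value: the integral is nonzero (none).

0.220728 (none)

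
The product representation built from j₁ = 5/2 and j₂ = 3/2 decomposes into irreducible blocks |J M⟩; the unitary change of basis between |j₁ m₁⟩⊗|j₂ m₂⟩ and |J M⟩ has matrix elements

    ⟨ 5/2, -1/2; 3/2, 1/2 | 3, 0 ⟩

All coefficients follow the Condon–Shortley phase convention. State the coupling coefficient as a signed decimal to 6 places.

√[7·1!4!2!/8! · 2!3!2!1!3!3!] = √(36/5)
  +(−1)^0/∏(0,1,3,2,1,0)! = 1/12  (running 1/12)
  +(−1)^1/∏(1,0,2,1,2,1)! = -1/4  (running -1/6)
⟨..|..⟩ = √(36/5)·(-1/6) = -0.447214

−√(1/5) = -0.447214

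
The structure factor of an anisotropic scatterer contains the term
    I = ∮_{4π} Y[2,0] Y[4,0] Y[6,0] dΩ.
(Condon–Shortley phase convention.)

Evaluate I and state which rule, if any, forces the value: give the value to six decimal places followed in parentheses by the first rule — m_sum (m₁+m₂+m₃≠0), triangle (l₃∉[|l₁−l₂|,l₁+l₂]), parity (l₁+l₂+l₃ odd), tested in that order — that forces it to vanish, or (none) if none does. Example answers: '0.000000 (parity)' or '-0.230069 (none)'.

0.238565 (none)

Checks pass: Σm=0; 12 even; l₃=6∈[2,6].
(2·2+1)(2·4+1)(2·6+1) = 585
Δ: 0! 4! 8! / 13! → 1/6435
sum: t=0:+1/2304 = 1/2304
3j²(2 4 6; 0 0 0) = Δ·Π!·Σ² = 5/143  (sign +1)
(m-triple is (0,0,0) — same symbol as above.)
combine: 4πI² = 585·5/143·5/143 = 1125/1573
take √, sign +1: I = 0.23856513
No selection rule forces the value: the integral is nonzero (none).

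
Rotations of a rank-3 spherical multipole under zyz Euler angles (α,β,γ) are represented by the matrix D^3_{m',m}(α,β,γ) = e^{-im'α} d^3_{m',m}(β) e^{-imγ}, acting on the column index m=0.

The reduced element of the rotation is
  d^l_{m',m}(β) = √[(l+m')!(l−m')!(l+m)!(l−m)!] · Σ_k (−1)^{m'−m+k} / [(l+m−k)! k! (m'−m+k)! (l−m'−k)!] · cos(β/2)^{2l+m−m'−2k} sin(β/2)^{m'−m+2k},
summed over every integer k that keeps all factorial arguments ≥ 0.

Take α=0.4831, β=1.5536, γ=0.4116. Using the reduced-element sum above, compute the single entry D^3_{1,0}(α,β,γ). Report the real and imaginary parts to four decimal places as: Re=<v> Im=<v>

Re=0.3828 Im=-0.2008

Split into d^3_{1,0}(β=1.5536) × two z-phases.
With c≡cos(β/2)=0.713160 and s≡sin(β/2)=0.701001, N=[24·2·6·6]^{1/2}=41.569219
Admissible k: 0..2 (factorial args all ≥0)
  k=0: (−1)^1·41.5692/(12)·0.7132^5·0.7010^1 = -0.447966
  k=1: (−1)^2·41.5692/(4)·0.7132^3·0.7010^3 = +1.298462
  k=2: (−1)^3·41.5692/(12)·0.7132^1·0.7010^5 = -0.418187
d^3_{1,0}(1.5536) = -0.447966 +1.298462 -0.418187 = +0.432309
D = (+0.885559-0.464527i)·(+0.432309)·(+1.000000+0.000000i) = +0.382835-0.200819i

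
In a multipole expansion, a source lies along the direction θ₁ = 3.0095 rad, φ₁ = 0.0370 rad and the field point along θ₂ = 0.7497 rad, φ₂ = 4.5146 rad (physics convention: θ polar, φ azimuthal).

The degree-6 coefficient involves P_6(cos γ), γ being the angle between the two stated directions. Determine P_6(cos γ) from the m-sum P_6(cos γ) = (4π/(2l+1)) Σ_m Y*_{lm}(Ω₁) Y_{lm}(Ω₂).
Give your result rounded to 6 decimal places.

-0.270497

Summing Y*_{l m}(θ₁,φ₁)·Y_{l m}(θ₂,φ₂) over m ∈ [−6, 6]; prefactor 4π/(2·6+1) = 0.966644:
  [-6]  conj(Y_{6,-6})(Ω₁) = (0.000002, 0.000001) ; Y_{6,-6}(Ω₂) = (-0.018121, -0.044839) ; Δ = (-0.000000, -0.000000)
  [-5]  conj(Y_{6,-5})(Ω₁) = (-0.000065, -0.000012) ; Y_{6,-5}(Ω₂) = (-0.150332, 0.098891) ; Δ = (0.000011, -0.000005)
  [-4]  conj(Y_{6,-4})(Ω₁) = (0.001042, 0.000155) ; Y_{6,-4}(Ω₂) = (0.264574, 0.267638) ; Δ = (0.000234, 0.000320)
  [-3]  conj(Y_{6,-3})(Ω₁) = (-0.011450, -0.001276) ; Y_{6,-3}(Ω₂) = (0.243958, -0.361718) ; Δ = (-0.003255, 0.003830)
  [-2]  conj(Y_{6,-2})(Ω₁) = (0.085515, 0.006340) ; Y_{6,-2}(Ω₂) = (-0.115409, -0.048194) ; Δ = (-0.009564, -0.004853)
  [-1]  conj(Y_{6,-1})(Ω₁) = (-0.396977, -0.014695) ; Y_{6,-1}(Ω₂) = (0.064639, -0.322536) ; Δ = (-0.030400, 0.127089)
  [+0]  conj(Y_{6,0})(Ω₁) = (0.839000, -0.000000) ; Y_{6,0}(Ω₂) = (-0.231089, 0.000000) ; Δ = (-0.193884, 0.000000)
  [+1]  conj(Y_{6,1})(Ω₁) = (0.396977, -0.014695) ; Y_{6,1}(Ω₂) = (-0.064639, -0.322536) ; Δ = (-0.030400, -0.127089)
  [+2]  conj(Y_{6,2})(Ω₁) = (0.085515, -0.006340) ; Y_{6,2}(Ω₂) = (-0.115409, 0.048194) ; Δ = (-0.009564, 0.004853)
  [+3]  conj(Y_{6,3})(Ω₁) = (0.011450, -0.001276) ; Y_{6,3}(Ω₂) = (-0.243958, -0.361718) ; Δ = (-0.003255, -0.003830)
  [+4]  conj(Y_{6,4})(Ω₁) = (0.001042, -0.000155) ; Y_{6,4}(Ω₂) = (0.264574, -0.267638) ; Δ = (0.000234, -0.000320)
  [+5]  conj(Y_{6,5})(Ω₁) = (0.000065, -0.000012) ; Y_{6,5}(Ω₂) = (0.150332, 0.098891) ; Δ = (0.000011, 0.000005)
  [+6]  conj(Y_{6,6})(Ω₁) = (0.000002, -0.000001) ; Y_{6,6}(Ω₂) = (-0.018121, 0.044839) ; Δ = (-0.000000, 0.000000)
Σ over m = (-0.279831, -0.000000); ×(4π/13) → (-0.270497, -0.000000). Real part: -0.270497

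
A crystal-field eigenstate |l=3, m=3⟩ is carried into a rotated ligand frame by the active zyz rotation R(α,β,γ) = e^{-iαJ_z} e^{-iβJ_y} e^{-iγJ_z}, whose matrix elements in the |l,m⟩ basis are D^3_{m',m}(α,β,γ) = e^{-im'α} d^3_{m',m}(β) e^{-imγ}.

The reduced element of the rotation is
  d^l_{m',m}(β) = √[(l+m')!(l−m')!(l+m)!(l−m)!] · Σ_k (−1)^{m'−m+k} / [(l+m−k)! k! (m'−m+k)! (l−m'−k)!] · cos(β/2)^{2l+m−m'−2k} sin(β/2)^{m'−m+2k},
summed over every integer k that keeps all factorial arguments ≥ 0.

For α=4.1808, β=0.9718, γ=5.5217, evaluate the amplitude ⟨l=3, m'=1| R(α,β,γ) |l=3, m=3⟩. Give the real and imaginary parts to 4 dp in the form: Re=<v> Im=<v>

First d^3_{1,3}(β=0.9718), then the phase factors e^{-i(1)α} and e^{-i(3)γ}:
With c≡cos(β/2)=0.884255 and s≡sin(β/2)=0.467004, N=[24·2·720·1]^{1/2}=185.903201
The bounds max(0,m−m')=2 and min(l+m,l−m')=2 give 1 term
  k=2: (−1)^0·185.9032/(48)·0.8843^4·0.4670^2 = +0.516414
d^3_{1,3}(0.9718) = +0.516414
Phases: e^{-i·(1)·4.1808}=-0.506904+0.862003i, e^{-i·(3)·5.5217}=-0.654605+0.755971i ⇒ D=-0.165163-0.489289i

Re=-0.1652 Im=-0.4893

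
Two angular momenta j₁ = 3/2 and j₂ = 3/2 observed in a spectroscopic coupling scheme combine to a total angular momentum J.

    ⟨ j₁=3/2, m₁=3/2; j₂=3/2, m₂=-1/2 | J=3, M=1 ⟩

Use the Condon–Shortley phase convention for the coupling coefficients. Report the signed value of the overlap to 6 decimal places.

+√(1/5) ≈ +0.447214

triangle: 0!·3!·3!/7! = 36/5040
(j±m)!: 3!·0!·1!·2!·4!·2! = 576
prefactor² = (2J+1)·Δ·N² = 144/5
  k=0: +1/(0!·0!·0!·1!·3!·2!) = 1/12
Σ = 1/12  ⇒  CG² = 144/5·(1/12)² = 1/5
CG = +√(1/5) = +0.447214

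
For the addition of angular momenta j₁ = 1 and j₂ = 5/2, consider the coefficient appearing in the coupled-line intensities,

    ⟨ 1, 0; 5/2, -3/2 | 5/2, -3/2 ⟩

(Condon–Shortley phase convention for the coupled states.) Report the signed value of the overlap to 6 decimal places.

triangle: 1!×1!×4!/7! = 24/5040
(j±m)!: 1!×1!×1!×4!×1!×4! = 576
prefactor² = (2J+1)×Δ×N² = 576/35
  k=0: +1/(0!×1!×1!×1!×0!×3!) = 1/6
  k=1: −1/(1!×0!×0!×0!×1!×4!) = -1/24
Σ = 1/8  ⇒  CG² = 576/35×(1/8)² = 9/35
CG = +√(9/35) = +0.507093

+√(9/35) = +0.507093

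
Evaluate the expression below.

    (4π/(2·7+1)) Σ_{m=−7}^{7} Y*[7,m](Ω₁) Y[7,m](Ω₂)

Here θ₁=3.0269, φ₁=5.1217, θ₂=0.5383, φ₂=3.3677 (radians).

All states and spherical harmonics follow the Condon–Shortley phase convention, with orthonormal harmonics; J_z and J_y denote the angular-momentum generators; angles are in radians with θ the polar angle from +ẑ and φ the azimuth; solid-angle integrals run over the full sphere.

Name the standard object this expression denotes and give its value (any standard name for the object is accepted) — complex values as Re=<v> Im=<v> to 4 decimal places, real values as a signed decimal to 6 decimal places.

Legendre polynomial (addition theorem), +0.408667

This sum is the spherical-harmonic addition theorem: it equals the Legendre polynomial P_l(cos γ) of the angle γ between the two directions.
Expand P_7 via completeness: Σ_{m} conj(Y_{7,m}) at Ω₁ times Y_{7,m} at Ω₂ —
  m=-7: Y*=(-0.000000, -0.000000)  Y=(0.000056, 0.004655)  product (0.000000, -0.000000)
  m=-6: Y*=(-0.000003, 0.000003)  Y=(0.006199, -0.028502)  product (0.000000, 0.000000)
  m=-5: Y*=(0.000076, 0.000039)  Y=(-0.047537, 0.100907)  product (-0.000008, 0.000006)
  m=-4: Y*=(0.000082, -0.001226)  Y=(0.177126, -0.225249)  product (-0.000262, -0.000236)
  m=-3: Y*=(-0.012047, 0.004300)  Y=(-0.372081, 0.299856)  product (0.003193, -0.005213)
  m=-2: Y*=(0.063587, 0.067959)  Y=(0.369020, -0.179266)  product (0.035648, 0.013679)
  m=-1: Y*=(0.170119, -0.392148)  Y=(0.083655, -0.019244)  product (0.006685, -0.036079)
  m=+0: Y*=(-0.900315, -0.000000)  Y=(-0.441287, 0.000000)  product (0.397297, 0.000000)
  m=+1: Y*=(-0.170119, -0.392148)  Y=(-0.083655, -0.019244)  product (0.006685, 0.036079)
  m=+2: Y*=(0.063587, -0.067959)  Y=(0.369020, 0.179266)  product (0.035648, -0.013679)
  m=+3: Y*=(0.012047, 0.004300)  Y=(0.372081, 0.299856)  product (0.003193, 0.005213)
  m=+4: Y*=(0.000082, 0.001226)  Y=(0.177126, 0.225249)  product (-0.000262, 0.000236)
  m=+5: Y*=(-0.000076, 0.000039)  Y=(0.047537, 0.100907)  product (-0.000008, -0.000006)
  m=+6: Y*=(-0.000003, -0.000003)  Y=(0.006199, 0.028502)  product (0.000000, -0.000000)
  m=+7: Y*=(0.000000, -0.000000)  Y=(-0.000056, 0.004655)  product (0.000000, 0.000000)
Accumulated sum (0.487810, -0.000000); after 4π/(2l+1) scaling, (0.408667, -0.000000) ⇒ P_7 = 0.408667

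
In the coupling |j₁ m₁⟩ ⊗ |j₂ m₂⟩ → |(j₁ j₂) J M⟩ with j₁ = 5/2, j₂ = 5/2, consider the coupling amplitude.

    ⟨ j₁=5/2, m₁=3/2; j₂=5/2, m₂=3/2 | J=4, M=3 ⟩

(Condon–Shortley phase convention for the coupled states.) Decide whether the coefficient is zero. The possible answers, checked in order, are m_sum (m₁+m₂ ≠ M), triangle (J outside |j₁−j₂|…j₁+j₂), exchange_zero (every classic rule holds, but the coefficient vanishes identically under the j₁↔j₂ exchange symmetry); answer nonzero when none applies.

m-sum: m₁+m₂ = 3/2+3/2 = 3, M = 3  ✓
triangle: |j₁−j₂| = 0 ≤ J = 4 ≤ j₁+j₂ = 5  ✓
exchange: j₁=j₂ and m₁=m₂, and (−1)^(j₁+j₂−J) = (−1)^1 = −1 forces ⟨j₁m₁;j₂m₂|JM⟩ = −⟨j₂m₂;j₁m₁|JM⟩ = −⟨j₁m₁;j₂m₂|JM⟩ ⇒ the coefficient vanishes identically
Racah sum check: Σ_k collapses to 0 ⇒ CG = 0

exchange_zero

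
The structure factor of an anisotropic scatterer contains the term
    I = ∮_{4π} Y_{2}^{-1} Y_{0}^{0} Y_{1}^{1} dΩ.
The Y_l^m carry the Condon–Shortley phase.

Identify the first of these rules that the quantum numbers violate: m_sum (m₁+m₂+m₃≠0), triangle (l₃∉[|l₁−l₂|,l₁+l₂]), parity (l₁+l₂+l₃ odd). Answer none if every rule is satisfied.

triangle

azimuthal sum: -1 + 0 + 1 = 0  ✓
l₃ must lie in [2,2]; have l₃=1  ✗
L = 2 + 0 + 1 = 3 (odd)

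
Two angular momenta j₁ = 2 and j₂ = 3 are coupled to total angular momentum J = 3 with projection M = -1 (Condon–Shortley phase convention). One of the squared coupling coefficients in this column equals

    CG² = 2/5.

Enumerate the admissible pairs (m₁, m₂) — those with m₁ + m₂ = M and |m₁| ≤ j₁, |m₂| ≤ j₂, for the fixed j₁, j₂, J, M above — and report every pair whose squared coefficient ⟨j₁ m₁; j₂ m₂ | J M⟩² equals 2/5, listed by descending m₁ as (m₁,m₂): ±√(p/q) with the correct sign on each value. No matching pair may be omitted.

(-2,1): +√(2/5)

Admissible pairs with m₁+m₂ = M = -1: (-2,1), (-1,0), (0,-1), (1,-2), (2,-3)
  (m₁,m₂)=(2,-3): CG² = 1/6, CG = +√(1/6)
  (m₁,m₂)=(1,-2): CG² = 1/4, CG = +√(1/4)
  (m₁,m₂)=(0,-1): CG² = 3/20, CG = −√(3/20)
  (m₁,m₂)=(-1,0): CG² = 1/30, CG = −√(1/30)
  (m₁,m₂)=(-2,1): CG² = 2/5, CG = +√(2/5)   ← matches the target
Pairs with CG² = 2/5: (-2,1): +√(2/5)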